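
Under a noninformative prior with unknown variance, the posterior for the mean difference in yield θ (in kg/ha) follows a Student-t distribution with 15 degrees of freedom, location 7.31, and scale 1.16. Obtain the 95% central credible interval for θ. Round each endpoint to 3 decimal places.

The t_15 distribution is symmetric; the 95% interval is 7.31 ± t·1.16 with t_{0.975,15} = 2.131.
Half-width: 2.131 × 1.16 = 2.472.
7.31 − 2.472 = 4.838; 7.31 + 2.472 = 9.782.

[4.838, 9.782]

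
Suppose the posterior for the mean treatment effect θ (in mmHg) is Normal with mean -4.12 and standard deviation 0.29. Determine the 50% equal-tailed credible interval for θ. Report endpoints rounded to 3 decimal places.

The posterior is symmetric, so the 50% equal-tailed interval is θ = -4.12 ± z·0.29 with z = 0.674.
Half-width: 0.674 × 0.29 = 0.196.
-4.12 − 0.196 = -4.316; -4.12 + 0.196 = -3.924.

[-4.316, -3.924]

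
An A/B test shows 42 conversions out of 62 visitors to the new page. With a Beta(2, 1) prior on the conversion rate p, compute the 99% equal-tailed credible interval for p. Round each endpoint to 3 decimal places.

Posterior: Beta(2+42, 1+20) = Beta(44, 21).
Equal-tailed 99% interval: the 0.005 and 0.995 quantiles of Beta(44, 21).
Posterior mean ≈ 0.677, SD ≈ 0.058; a Normal approximation gives roughly [0.529, 0.825].
Exact: F⁻¹(0.005) = 0.521; F⁻¹(0.995) = 0.813.

[0.521, 0.813]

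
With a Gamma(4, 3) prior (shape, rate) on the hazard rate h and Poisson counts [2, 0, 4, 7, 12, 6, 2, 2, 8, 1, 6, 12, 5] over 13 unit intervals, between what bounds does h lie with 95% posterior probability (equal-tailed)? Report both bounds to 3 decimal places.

[3.466, 5.528]

Posterior: Gamma(4+67, 3+13) = Gamma(71, 16) (shape, rate).
Equal-tailed 95% interval: Gamma(71, 16) quantiles at 0.025 and 0.975.
Posterior mean ≈ 4.438, SD ≈ 0.527; a Normal approximation gives roughly [3.405, 5.470].
Exact: lower = 3.466; upper = 5.528.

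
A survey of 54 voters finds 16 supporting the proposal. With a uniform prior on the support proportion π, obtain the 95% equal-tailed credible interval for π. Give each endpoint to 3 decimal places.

[0.191, 0.429]

Posterior: Beta(1+16, 1+38) = Beta(17, 39).
Equal-tailed 95% interval: the 0.025 and 0.975 quantiles of Beta(17, 39).
Posterior mean ≈ 0.304, SD ≈ 0.061; a Normal approximation gives roughly [0.184, 0.423].
Exact: F⁻¹(0.025) = 0.191; F⁻¹(0.975) = 0.429.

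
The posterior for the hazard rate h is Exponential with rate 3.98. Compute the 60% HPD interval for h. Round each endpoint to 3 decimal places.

The exponential density is strictly decreasing on [0, ∞), so the HPD interval is anchored at 0: [0, q] with P(h ≤ q) = 0.60.
q = −ln(1 − 0.60) / 3.98 = 0.9163 / 3.98 = 0.230.

[0.000, 0.230]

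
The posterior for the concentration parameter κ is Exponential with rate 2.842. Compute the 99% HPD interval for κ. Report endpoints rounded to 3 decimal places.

[0.000, 1.620]

The exponential density is strictly decreasing on [0, ∞), so the HPD interval is anchored at 0: [0, q] with P(κ ≤ q) = 0.99.
q = −ln(1 − 0.99) / 2.842 = 4.6052 / 2.842 = 1.620.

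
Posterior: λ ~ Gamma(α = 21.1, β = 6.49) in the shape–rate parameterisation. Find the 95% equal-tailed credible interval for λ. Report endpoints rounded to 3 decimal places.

[2.015, 4.778]

Posterior: Gamma(shape 21.1, rate 6.49).
Equal-tailed 95% interval: Gamma(21.1, 6.49) quantiles at 0.025 and 0.975.
Posterior mean ≈ 3.251, SD ≈ 0.708; a Normal approximation gives roughly [1.864, 4.638].
Exact: lower = 2.015; upper = 4.778.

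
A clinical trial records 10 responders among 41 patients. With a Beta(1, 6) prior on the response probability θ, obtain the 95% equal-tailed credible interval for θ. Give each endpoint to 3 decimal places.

[0.123, 0.357]

Posterior: Beta(1+10, 6+31) = Beta(11, 37).
Equal-tailed 95% interval: the 0.025 and 0.975 quantiles of Beta(11, 37).
Posterior mean ≈ 0.229, SD ≈ 0.060; a Normal approximation gives roughly [0.111, 0.347].
Exact: F⁻¹(0.025) = 0.123; F⁻¹(0.975) = 0.357.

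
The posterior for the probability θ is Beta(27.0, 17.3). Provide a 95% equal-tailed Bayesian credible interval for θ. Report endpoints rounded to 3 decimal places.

[0.463, 0.746]

Posterior: Beta(27.0, 17.3).
Equal-tailed 95% interval: the 0.025 and 0.975 quantiles of Beta(27.0, 17.3).
Posterior mean ≈ 0.609, SD ≈ 0.072; a Normal approximation gives roughly [0.467, 0.752].
Exact: F⁻¹(0.025) = 0.463; F⁻¹(0.975) = 0.746.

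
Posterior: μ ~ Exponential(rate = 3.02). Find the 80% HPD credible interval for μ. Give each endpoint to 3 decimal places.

The exponential density is strictly decreasing on [0, ∞), so the HPD interval is anchored at 0: [0, q] with P(μ ≤ q) = 0.80.
q = −ln(1 − 0.80) / 3.02 = 1.6094 / 3.02 = 0.533.

[0.000, 0.533]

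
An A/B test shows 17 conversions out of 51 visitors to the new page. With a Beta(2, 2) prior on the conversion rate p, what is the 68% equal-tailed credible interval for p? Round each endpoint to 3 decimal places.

Posterior: Beta(2+17, 2+34) = Beta(19, 36).
Equal-tailed 68% interval: the 0.16 and 0.84 quantiles of Beta(19, 36).
Posterior mean ≈ 0.345, SD ≈ 0.064; a Normal approximation gives roughly [0.282, 0.409].
Exact: F⁻¹(0.16) = 0.282; F⁻¹(0.84) = 0.409.

[0.282, 0.409]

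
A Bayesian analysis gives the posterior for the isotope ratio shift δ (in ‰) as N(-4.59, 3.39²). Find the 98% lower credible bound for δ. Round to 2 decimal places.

-11.55

Need L with P(δ ≥ L) = 0.98: L = -4.59 − z_{0.02}·3.39.
z = 2.054; L = -4.59 − 2.054 × 3.39 = -11.55.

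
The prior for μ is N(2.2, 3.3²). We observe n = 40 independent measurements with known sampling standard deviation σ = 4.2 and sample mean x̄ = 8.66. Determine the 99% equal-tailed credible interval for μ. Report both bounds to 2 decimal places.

Posterior precision = 1/3.3² + 40/4.2² = 0.0918 + 2.2676 = 2.3594, so posterior SD = 0.6510.
Posterior mean = (2.2/3.3² + 40·8.66/4.2²) / 2.3594 = 8.4086.
Interval: 8.4086 ± 2.576 × 0.6510 → [6.73, 10.09].

[6.73, 10.09]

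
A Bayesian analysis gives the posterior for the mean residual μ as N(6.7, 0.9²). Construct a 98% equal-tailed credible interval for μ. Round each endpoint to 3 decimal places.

[4.606, 8.794]

The posterior is symmetric, so the 98% equal-tailed interval is μ = 6.7 ± z·0.9 with z = 2.326.
Half-width: 2.326 × 0.9 = 2.094.
6.7 − 2.094 = 4.606; 6.7 + 2.094 = 8.794.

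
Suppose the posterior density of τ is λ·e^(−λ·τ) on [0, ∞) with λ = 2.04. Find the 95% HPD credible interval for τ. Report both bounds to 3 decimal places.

[0.000, 1.468]

The exponential density is strictly decreasing on [0, ∞), so the HPD interval is anchored at 0: [0, q] with P(τ ≤ q) = 0.95.
q = −ln(1 − 0.95) / 2.04 = 2.9957 / 2.04 = 1.468.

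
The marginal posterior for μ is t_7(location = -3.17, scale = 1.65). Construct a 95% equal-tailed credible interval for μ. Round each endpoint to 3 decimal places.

[-7.072, 0.732]

The t_7 distribution is symmetric; the 95% interval is -3.17 ± t·1.65 with t_{0.975,7} = 2.365.
Half-width: 2.365 × 1.65 = 3.902.
-3.17 − 3.902 = -7.072; -3.17 + 3.902 = 0.732.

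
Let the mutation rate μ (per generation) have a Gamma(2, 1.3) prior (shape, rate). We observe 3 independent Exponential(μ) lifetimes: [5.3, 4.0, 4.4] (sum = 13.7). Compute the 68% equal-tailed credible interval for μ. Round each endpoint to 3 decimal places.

[0.190, 0.476]

Posterior: Gamma(2+3, 1.3+13.7) = Gamma(5, 15.0) (shape, rate).
Equal-tailed 68% interval: Gamma(5, 15.0) quantiles at 0.16 and 0.84.
Posterior mean ≈ 0.333, SD ≈ 0.149; a Normal approximation gives roughly [0.185, 0.482].
Exact: lower = 0.190; upper = 0.476.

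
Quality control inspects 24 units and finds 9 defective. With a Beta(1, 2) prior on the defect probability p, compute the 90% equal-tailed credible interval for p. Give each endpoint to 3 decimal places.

[0.226, 0.526]

Posterior: Beta(1+9, 2+15) = Beta(10, 17).
Equal-tailed 90% interval: the 0.05 and 0.95 quantiles of Beta(10, 17).
Posterior mean ≈ 0.370, SD ≈ 0.091; a Normal approximation gives roughly [0.220, 0.520].
Exact: F⁻¹(0.05) = 0.226; F⁻¹(0.95) = 0.526.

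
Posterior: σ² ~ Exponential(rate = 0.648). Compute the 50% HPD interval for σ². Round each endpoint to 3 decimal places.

The exponential density is strictly decreasing on [0, ∞), so the HPD interval is anchored at 0: [0, q] with P(σ² ≤ q) = 0.50.
q = −ln(1 − 0.50) / 0.648 = 0.6931 / 0.648 = 1.070.

[0.000, 1.070]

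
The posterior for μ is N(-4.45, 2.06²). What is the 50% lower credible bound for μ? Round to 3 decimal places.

-4.450

Need L with P(μ ≥ L) = 0.50: L = -4.45 − z_{0.5}·2.06.
z = 0.000; L = -4.45 − 0.000 × 2.06 = -4.450.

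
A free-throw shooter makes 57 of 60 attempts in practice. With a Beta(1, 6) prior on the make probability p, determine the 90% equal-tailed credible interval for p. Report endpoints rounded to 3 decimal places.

Posterior: Beta(1+57, 6+3) = Beta(58, 9).
Equal-tailed 90% interval: the 0.05 and 0.95 quantiles of Beta(58, 9).
Posterior mean ≈ 0.866, SD ≈ 0.041; a Normal approximation gives roughly [0.798, 0.934].
Exact: F⁻¹(0.05) = 0.792; F⁻¹(0.95) = 0.927.

[0.792, 0.927]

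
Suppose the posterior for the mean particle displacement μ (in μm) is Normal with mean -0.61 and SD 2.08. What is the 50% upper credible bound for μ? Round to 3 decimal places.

-0.610

Need U with P(μ ≤ U) = 0.50: U = -0.61 + z_{0.5}·2.08.
z = 0.000; U = -0.61 + 0.000 × 2.08 = -0.610.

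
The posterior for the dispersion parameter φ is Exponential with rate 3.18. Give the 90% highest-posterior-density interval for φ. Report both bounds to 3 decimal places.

[0.000, 0.724]

The exponential density is strictly decreasing on [0, ∞), so the HPD interval is anchored at 0: [0, q] with P(φ ≤ q) = 0.90.
q = −ln(1 − 0.90) / 3.18 = 2.3026 / 3.18 = 0.724.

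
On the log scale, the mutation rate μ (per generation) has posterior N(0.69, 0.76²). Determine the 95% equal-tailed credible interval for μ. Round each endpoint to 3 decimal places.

On the log scale the 95% interval is 0.69 ± 1.960 × 0.76 = [-0.7996, 2.1796].
Exponentiate: [e^-0.7996, e^2.1796] = [0.450, 8.843].

[0.450, 8.843]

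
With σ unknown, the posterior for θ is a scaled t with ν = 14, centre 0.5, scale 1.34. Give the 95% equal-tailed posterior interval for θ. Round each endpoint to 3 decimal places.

[-2.374, 3.374]

The t_14 distribution is symmetric; the 95% interval is 0.5 ± t·1.34 with t_{0.975,14} = 2.145.
Half-width: 2.145 × 1.34 = 2.874.
0.5 − 2.874 = -2.374; 0.5 + 2.874 = 3.374.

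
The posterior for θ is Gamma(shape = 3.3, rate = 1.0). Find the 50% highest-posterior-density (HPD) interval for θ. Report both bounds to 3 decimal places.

[1.396, 3.529]

The posterior is unimodal and skewed, so the HPD interval has equal density at both endpoints and is the shortest 50% interval.
Solving f(1.396) = f(3.529) with F(3.529) − F(1.396) = 0.50 gives [1.396, 3.529].
For comparison, the equal-tailed interval is [1.966, 4.280]; the HPD is narrower and shifted toward the mode.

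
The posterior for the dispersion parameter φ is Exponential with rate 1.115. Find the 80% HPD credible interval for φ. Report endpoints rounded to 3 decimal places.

The exponential density is strictly decreasing on [0, ∞), so the HPD interval is anchored at 0: [0, q] with P(φ ≤ q) = 0.80.
q = −ln(1 − 0.80) / 1.115 = 1.6094 / 1.115 = 1.443.

[0.000, 1.443]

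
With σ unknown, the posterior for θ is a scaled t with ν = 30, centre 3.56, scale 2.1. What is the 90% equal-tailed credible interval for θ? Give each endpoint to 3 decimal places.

The t_30 distribution is symmetric; the 90% interval is 3.56 ± t·2.1 with t_{0.95,30} = 1.697.
Half-width: 1.697 × 2.1 = 3.564.
3.56 − 3.564 = -0.004; 3.56 + 3.564 = 7.124.

[-0.004, 7.124]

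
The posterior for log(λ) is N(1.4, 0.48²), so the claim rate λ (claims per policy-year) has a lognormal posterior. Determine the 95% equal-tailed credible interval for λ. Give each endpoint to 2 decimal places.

On the log scale the 95% interval is 1.4 ± 1.960 × 0.48 = [0.4592, 2.3408].
Exponentiate: [e^0.4592, e^2.3408] = [1.58, 10.39].

[1.58, 10.39]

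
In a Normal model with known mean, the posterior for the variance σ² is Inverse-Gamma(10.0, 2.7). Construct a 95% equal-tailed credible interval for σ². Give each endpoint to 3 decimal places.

[0.158, 0.563]

Inverse-Gamma(10.0, 2.7) quantiles: F⁻¹(0.025) and F⁻¹(0.975).
Equivalently, 1/σ² ~ Gamma(10.0, rate = 2.7); invert its 0.975 and 0.025 quantiles.
Posterior mean ≈ 0.300, SD ≈ 0.106; a Normal approximation gives roughly [0.092, 0.508].
Exact: lower = 0.158; upper = 0.563.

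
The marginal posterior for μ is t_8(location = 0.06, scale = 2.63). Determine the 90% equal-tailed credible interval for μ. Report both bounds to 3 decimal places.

The t_8 distribution is symmetric; the 90% interval is 0.06 ± t·2.63 with t_{0.95,8} = 1.860.
Half-width: 1.860 × 2.63 = 4.891.
0.06 − 4.891 = -4.831; 0.06 + 4.891 = 4.951.

[-4.831, 4.951]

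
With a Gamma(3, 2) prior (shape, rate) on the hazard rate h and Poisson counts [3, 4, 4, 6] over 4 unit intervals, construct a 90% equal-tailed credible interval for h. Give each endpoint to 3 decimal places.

[2.209, 4.647]

Posterior: Gamma(3+17, 2+4) = Gamma(20, 6) (shape, rate).
Equal-tailed 90% interval: Gamma(20, 6) quantiles at 0.05 and 0.95.
Posterior mean ≈ 3.333, SD ≈ 0.745; a Normal approximation gives roughly [2.107, 4.559].
Exact: lower = 2.209; upper = 4.647.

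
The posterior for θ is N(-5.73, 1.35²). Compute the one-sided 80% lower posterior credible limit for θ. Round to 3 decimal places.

Need L with P(θ ≥ L) = 0.80: L = -5.73 − z_{0.2}·1.35.
z = 0.842; L = -5.73 − 0.842 × 1.35 = -6.866.

-6.866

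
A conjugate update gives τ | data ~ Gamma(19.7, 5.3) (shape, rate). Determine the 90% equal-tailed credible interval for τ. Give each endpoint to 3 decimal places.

Posterior: Gamma(shape 19.7, rate 5.3).
Equal-tailed 90% interval: Gamma(19.7, 5.3) quantiles at 0.05 and 0.95.
Posterior mean ≈ 3.717, SD ≈ 0.837; a Normal approximation gives roughly [2.340, 5.094].
Exact: lower = 2.455; upper = 5.193.

[2.455, 5.193]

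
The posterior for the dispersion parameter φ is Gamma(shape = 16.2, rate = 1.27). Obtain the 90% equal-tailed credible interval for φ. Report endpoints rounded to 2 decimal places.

Posterior: Gamma(shape 16.2, rate 1.27).
Equal-tailed 90% interval: Gamma(16.2, 1.27) quantiles at 0.05 and 0.95.
Posterior mean ≈ 12.76, SD ≈ 3.17; a Normal approximation gives roughly [7.54, 17.97].
Exact: lower = 8.03; upper = 18.38.

[8.03, 18.38]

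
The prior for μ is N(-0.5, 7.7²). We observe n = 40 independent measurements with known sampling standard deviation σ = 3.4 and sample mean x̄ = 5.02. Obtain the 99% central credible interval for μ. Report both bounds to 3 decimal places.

[3.612, 6.375]

Posterior precision = 1/7.7² + 40/3.4² = 0.0169 + 3.4602 = 3.4771, so posterior SD = 0.5363.
Posterior mean = (-0.5/7.7² + 40·5.02/3.4²) / 3.4771 = 4.9932.
Interval: 4.9932 ± 2.576 × 0.5363 → [3.612, 6.375].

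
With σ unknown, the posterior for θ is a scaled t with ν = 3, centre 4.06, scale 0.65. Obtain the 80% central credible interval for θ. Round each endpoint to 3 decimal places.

The t_3 distribution is symmetric; the 80% interval is 4.06 ± t·0.65 with t_{0.9,3} = 1.638.
Half-width: 1.638 × 0.65 = 1.065.
4.06 − 1.065 = 2.995; 4.06 + 1.065 = 5.125.

[2.995, 5.125]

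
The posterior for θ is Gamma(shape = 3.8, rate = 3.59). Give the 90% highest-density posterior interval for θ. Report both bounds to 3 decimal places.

[0.231, 1.855]

The posterior is unimodal and skewed, so the HPD interval has equal density at both endpoints and is the shortest 90% interval.
Solving f(0.231) = f(1.855) with F(1.855) − F(0.231) = 0.90 gives [0.231, 1.855].
For comparison, the equal-tailed interval is [0.349, 2.080]; the HPD is narrower and shifted toward the mode.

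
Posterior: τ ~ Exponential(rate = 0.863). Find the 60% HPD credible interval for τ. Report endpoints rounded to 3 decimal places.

The exponential density is strictly decreasing on [0, ∞), so the HPD interval is anchored at 0: [0, q] with P(τ ≤ q) = 0.60.
q = −ln(1 − 0.60) / 0.863 = 0.9163 / 0.863 = 1.062.

[0.000, 1.062]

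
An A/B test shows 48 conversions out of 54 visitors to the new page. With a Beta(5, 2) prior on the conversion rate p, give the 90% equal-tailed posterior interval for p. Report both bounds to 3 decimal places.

Posterior: Beta(5+48, 2+6) = Beta(53, 8).
Equal-tailed 90% interval: the 0.05 and 0.95 quantiles of Beta(53, 8).
Posterior mean ≈ 0.869, SD ≈ 0.043; a Normal approximation gives roughly [0.798, 0.939].
Exact: F⁻¹(0.05) = 0.792; F⁻¹(0.95) = 0.932.

[0.792, 0.932]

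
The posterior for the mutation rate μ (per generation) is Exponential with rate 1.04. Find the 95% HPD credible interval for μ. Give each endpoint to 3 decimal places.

The exponential density is strictly decreasing on [0, ∞), so the HPD interval is anchored at 0: [0, q] with P(μ ≤ q) = 0.95.
q = −ln(1 − 0.95) / 1.04 = 2.9957 / 1.04 = 2.881.

[0.000, 2.881]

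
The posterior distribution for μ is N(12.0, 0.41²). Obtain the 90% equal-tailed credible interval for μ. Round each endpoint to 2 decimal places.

The posterior is symmetric, so the 90% equal-tailed interval is μ = 12.0 ± z·0.41 with z = 1.645.
Half-width: 1.645 × 0.41 = 0.67.
12.0 − 0.67 = 11.33; 12.0 + 0.67 = 12.67.

[11.33, 12.67]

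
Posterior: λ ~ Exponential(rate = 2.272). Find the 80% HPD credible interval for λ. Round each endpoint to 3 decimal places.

The exponential density is strictly decreasing on [0, ∞), so the HPD interval is anchored at 0: [0, q] with P(λ ≤ q) = 0.80.
q = −ln(1 − 0.80) / 2.272 = 1.6094 / 2.272 = 0.708.

[0.000, 0.708]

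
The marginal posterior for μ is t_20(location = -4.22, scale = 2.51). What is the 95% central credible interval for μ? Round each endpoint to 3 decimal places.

[-9.456, 1.016]

The t_20 distribution is symmetric; the 95% interval is -4.22 ± t·2.51 with t_{0.975,20} = 2.086.
Half-width: 2.086 × 2.51 = 5.236.
-4.22 − 5.236 = -9.456; -4.22 + 5.236 = 1.016.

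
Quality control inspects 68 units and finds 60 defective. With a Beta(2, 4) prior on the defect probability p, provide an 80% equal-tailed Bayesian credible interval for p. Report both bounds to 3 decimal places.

[0.781, 0.890]

Posterior: Beta(2+60, 4+8) = Beta(62, 12).
Equal-tailed 80% interval: the 0.1 and 0.9 quantiles of Beta(62, 12).
Posterior mean ≈ 0.838, SD ≈ 0.043; a Normal approximation gives roughly [0.783, 0.892].
Exact: F⁻¹(0.1) = 0.781; F⁻¹(0.9) = 0.890.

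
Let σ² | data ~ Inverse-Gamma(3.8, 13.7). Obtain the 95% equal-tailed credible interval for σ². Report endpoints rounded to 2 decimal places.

Inverse-Gamma(3.8, 13.7) quantiles: F⁻¹(0.025) and F⁻¹(0.975).
Equivalently, 1/σ² ~ Gamma(3.8, rate = 13.7); invert its 0.975 and 0.025 quantiles.
Posterior mean ≈ 4.89, SD ≈ 3.65; a Normal approximation gives roughly [-2.25, 12.04].
Exact: lower = 1.62; upper = 13.84.

[1.62, 13.84]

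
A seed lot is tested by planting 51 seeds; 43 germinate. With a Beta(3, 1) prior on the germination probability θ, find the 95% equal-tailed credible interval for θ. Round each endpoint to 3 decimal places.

[0.729, 0.921]

Posterior: Beta(3+43, 1+8) = Beta(46, 9).
Equal-tailed 95% interval: the 0.025 and 0.975 quantiles of Beta(46, 9).
Posterior mean ≈ 0.836, SD ≈ 0.049; a Normal approximation gives roughly [0.739, 0.933].
Exact: F⁻¹(0.025) = 0.729; F⁻¹(0.975) = 0.921.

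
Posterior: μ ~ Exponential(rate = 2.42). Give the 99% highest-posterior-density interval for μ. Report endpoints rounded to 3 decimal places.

The exponential density is strictly decreasing on [0, ∞), so the HPD interval is anchored at 0: [0, q] with P(μ ≤ q) = 0.99.
q = −ln(1 − 0.99) / 2.42 = 4.6052 / 2.42 = 1.903.

[0.000, 1.903]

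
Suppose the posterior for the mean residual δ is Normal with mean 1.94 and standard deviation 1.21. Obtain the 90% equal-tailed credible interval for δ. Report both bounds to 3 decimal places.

[-0.050, 3.930]

The posterior is symmetric, so the 90% equal-tailed interval is δ = 1.94 ± z·1.21 with z = 1.645.
Half-width: 1.645 × 1.21 = 1.990.
1.94 − 1.990 = -0.050; 1.94 + 1.990 = 3.930.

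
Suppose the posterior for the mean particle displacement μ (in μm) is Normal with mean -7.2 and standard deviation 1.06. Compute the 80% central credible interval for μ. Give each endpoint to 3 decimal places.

The posterior is symmetric, so the 80% equal-tailed interval is μ = -7.2 ± z·1.06 with z = 1.282.
Half-width: 1.282 × 1.06 = 1.358.
-7.2 − 1.358 = -8.558; -7.2 + 1.358 = -5.842.

[-8.558, -5.842]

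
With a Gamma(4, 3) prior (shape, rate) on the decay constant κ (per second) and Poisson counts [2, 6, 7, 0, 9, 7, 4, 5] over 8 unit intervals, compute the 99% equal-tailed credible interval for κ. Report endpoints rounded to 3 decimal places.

[2.617, 5.723]

Posterior: Gamma(4+40, 3+8) = Gamma(44, 11) (shape, rate).
Equal-tailed 99% interval: Gamma(44, 11) quantiles at 0.005 and 0.995.
Posterior mean ≈ 4.000, SD ≈ 0.603; a Normal approximation gives roughly [2.447, 5.553].
Exact: lower = 2.617; upper = 5.723.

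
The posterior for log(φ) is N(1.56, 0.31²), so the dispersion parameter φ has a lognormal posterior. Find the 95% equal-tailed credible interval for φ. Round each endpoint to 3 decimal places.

[2.592, 8.737]

On the log scale the 95% interval is 1.56 ± 1.960 × 0.31 = [0.9524, 2.1676].
Exponentiate: [e^0.9524, e^2.1676] = [2.592, 8.737].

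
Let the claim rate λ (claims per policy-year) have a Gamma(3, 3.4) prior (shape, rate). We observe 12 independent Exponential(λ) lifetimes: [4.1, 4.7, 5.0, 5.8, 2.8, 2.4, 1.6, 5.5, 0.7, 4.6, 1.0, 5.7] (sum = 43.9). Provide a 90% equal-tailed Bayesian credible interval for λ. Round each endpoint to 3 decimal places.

Posterior: Gamma(3+12, 3.4+43.9) = Gamma(15, 47.3) (shape, rate).
Equal-tailed 90% interval: Gamma(15, 47.3) quantiles at 0.05 and 0.95.
Posterior mean ≈ 0.317, SD ≈ 0.082; a Normal approximation gives roughly [0.182, 0.452].
Exact: lower = 0.195; upper = 0.463.

[0.195, 0.463]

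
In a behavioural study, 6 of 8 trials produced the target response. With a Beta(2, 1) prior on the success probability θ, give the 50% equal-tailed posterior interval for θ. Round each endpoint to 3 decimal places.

Posterior: Beta(2+6, 1+2) = Beta(8, 3).
Equal-tailed 50% interval: the 0.25 and 0.75 quantiles of Beta(8, 3).
Posterior mean ≈ 0.727, SD ≈ 0.129; a Normal approximation gives roughly [0.641, 0.814].
Exact: F⁻¹(0.25) = 0.645; F⁻¹(0.75) = 0.824.

[0.645, 0.824]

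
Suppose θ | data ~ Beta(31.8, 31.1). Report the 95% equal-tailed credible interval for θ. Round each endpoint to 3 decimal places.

Posterior: Beta(31.8, 31.1).
Equal-tailed 95% interval: the 0.025 and 0.975 quantiles of Beta(31.8, 31.1).
Posterior mean ≈ 0.506, SD ≈ 0.063; a Normal approximation gives roughly [0.383, 0.628].
Exact: F⁻¹(0.025) = 0.383; F⁻¹(0.975) = 0.628.

[0.383, 0.628]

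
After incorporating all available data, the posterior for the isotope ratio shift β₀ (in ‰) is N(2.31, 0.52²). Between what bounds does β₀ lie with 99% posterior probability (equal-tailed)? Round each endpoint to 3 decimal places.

The posterior is symmetric, so the 99% equal-tailed interval is β₀ = 2.31 ± z·0.52 with z = 2.576.
Half-width: 2.576 × 0.52 = 1.339.
2.31 − 1.339 = 0.971; 2.31 + 1.339 = 3.649.

[0.971, 3.649]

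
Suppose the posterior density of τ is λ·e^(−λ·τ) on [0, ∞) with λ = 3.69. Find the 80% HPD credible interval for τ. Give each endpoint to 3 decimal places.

[0.000, 0.436]

The exponential density is strictly decreasing on [0, ∞), so the HPD interval is anchored at 0: [0, q] with P(τ ≤ q) = 0.80.
q = −ln(1 − 0.80) / 3.69 = 1.6094 / 3.69 = 0.436.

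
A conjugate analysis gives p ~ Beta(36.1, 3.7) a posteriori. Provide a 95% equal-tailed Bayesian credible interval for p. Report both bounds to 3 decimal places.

Posterior: Beta(36.1, 3.7).
Equal-tailed 95% interval: the 0.025 and 0.975 quantiles of Beta(36.1, 3.7).
Posterior mean ≈ 0.907, SD ≈ 0.045; a Normal approximation gives roughly [0.818, 0.996].
Exact: F⁻¹(0.025) = 0.801; F⁻¹(0.975) = 0.975.

[0.801, 0.975]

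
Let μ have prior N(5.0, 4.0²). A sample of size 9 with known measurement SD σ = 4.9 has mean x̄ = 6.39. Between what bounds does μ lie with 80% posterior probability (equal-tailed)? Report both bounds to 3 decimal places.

[4.253, 8.129]

Posterior precision = 1/4.0² + 9/4.9² = 0.0625 + 0.3748 = 0.4373, so posterior SD = 1.5121.
Posterior mean = (5.0/4.0² + 9·6.39/4.9²) / 0.4373 = 6.1914.
Interval: 6.1914 ± 1.282 × 1.5121 → [4.253, 8.129].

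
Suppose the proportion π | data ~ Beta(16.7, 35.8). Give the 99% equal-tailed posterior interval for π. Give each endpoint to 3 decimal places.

Posterior: Beta(16.7, 35.8).
Equal-tailed 99% interval: the 0.005 and 0.995 quantiles of Beta(16.7, 35.8).
Posterior mean ≈ 0.318, SD ≈ 0.064; a Normal approximation gives roughly [0.154, 0.482].
Exact: F⁻¹(0.005) = 0.170; F⁻¹(0.995) = 0.492.

[0.170, 0.492]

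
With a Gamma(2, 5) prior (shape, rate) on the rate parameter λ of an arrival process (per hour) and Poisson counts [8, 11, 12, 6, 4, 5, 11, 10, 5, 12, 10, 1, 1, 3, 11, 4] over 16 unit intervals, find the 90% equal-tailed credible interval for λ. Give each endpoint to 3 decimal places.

Posterior: Gamma(2+114, 5+16) = Gamma(116, 21) (shape, rate).
Equal-tailed 90% interval: Gamma(116, 21) quantiles at 0.05 and 0.95.
Posterior mean ≈ 5.524, SD ≈ 0.513; a Normal approximation gives roughly [4.680, 6.367].
Exact: lower = 4.708; upper = 6.394.

[4.708, 6.394]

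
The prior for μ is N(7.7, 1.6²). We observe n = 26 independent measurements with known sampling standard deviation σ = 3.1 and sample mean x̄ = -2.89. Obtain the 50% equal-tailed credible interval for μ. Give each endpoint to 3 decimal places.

Posterior precision = 1/1.6² + 26/3.1² = 0.3906 + 2.7055 = 3.0961, so posterior SD = 0.5683.
Posterior mean = (7.7/1.6² + 26·-2.89/3.1²) / 3.0961 = -1.5539.
Interval: -1.5539 ± 0.674 × 0.5683 → [-1.937, -1.171].

[-1.937, -1.171]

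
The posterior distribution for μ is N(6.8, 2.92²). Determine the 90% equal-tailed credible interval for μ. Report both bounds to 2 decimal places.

The posterior is symmetric, so the 90% equal-tailed interval is μ = 6.8 ± z·2.92 with z = 1.645.
Half-width: 1.645 × 2.92 = 4.80.
6.8 − 4.80 = 2.00; 6.8 + 4.80 = 11.60.

[2.00, 11.60]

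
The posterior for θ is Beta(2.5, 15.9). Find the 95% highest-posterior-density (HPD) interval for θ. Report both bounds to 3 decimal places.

[0.011, 0.288]

The posterior is unimodal and skewed, so the HPD interval has equal density at both endpoints and is the shortest 95% interval.
Solving f(0.011) = f(0.288) with F(0.288) − F(0.011) = 0.95 gives [0.011, 0.288].
For comparison, the equal-tailed interval is [0.025, 0.320]; the HPD is narrower and shifted toward the mode.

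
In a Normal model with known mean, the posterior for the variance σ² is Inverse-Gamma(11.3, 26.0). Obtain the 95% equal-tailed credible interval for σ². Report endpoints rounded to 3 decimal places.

Inverse-Gamma(11.3, 26.0) quantiles: F⁻¹(0.025) and F⁻¹(0.975).
Equivalently, 1/σ² ~ Gamma(11.3, rate = 26.0); invert its 0.975 and 0.025 quantiles.
Posterior mean ≈ 2.524, SD ≈ 0.828; a Normal approximation gives roughly [0.902, 4.147].
Exact: lower = 1.385; upper = 4.559.

[1.385, 4.559]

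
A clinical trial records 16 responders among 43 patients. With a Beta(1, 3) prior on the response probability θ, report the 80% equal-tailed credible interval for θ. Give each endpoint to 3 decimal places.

Posterior: Beta(1+16, 3+27) = Beta(17, 30).
Equal-tailed 80% interval: the 0.1 and 0.9 quantiles of Beta(17, 30).
Posterior mean ≈ 0.362, SD ≈ 0.069; a Normal approximation gives roughly [0.273, 0.451].
Exact: F⁻¹(0.1) = 0.274; F⁻¹(0.9) = 0.452.

[0.274, 0.452]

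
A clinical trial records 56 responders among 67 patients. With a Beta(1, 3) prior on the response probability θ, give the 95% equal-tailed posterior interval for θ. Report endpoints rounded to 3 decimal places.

Posterior: Beta(1+56, 3+11) = Beta(57, 14).
Equal-tailed 95% interval: the 0.025 and 0.975 quantiles of Beta(57, 14).
Posterior mean ≈ 0.803, SD ≈ 0.047; a Normal approximation gives roughly [0.711, 0.895].
Exact: F⁻¹(0.025) = 0.703; F⁻¹(0.975) = 0.886.

[0.703, 0.886]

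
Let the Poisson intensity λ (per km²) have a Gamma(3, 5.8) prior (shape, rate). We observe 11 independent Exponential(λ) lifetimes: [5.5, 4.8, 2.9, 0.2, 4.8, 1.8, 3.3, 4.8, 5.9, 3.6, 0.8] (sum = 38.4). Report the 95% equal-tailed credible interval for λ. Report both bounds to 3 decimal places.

[0.173, 0.503]

Posterior: Gamma(3+11, 5.8+38.4) = Gamma(14, 44.2) (shape, rate).
Equal-tailed 95% interval: Gamma(14, 44.2) quantiles at 0.025 and 0.975.
Posterior mean ≈ 0.317, SD ≈ 0.085; a Normal approximation gives roughly [0.151, 0.483].
Exact: lower = 0.173; upper = 0.503.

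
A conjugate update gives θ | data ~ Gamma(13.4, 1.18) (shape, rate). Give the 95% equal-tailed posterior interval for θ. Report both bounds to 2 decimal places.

[6.11, 18.20]

Posterior: Gamma(shape 13.4, rate 1.18).
Equal-tailed 95% interval: Gamma(13.4, 1.18) quantiles at 0.025 and 0.975.
Posterior mean ≈ 11.36, SD ≈ 3.10; a Normal approximation gives roughly [5.28, 17.44].
Exact: lower = 6.11; upper = 18.20.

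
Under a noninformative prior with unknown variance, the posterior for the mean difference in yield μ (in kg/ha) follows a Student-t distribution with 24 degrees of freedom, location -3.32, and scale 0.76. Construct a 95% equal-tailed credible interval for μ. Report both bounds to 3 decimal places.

The t_24 distribution is symmetric; the 95% interval is -3.32 ± t·0.76 with t_{0.975,24} = 2.064.
Half-width: 2.064 × 0.76 = 1.569.
-3.32 − 1.569 = -4.889; -3.32 + 1.569 = -1.751.

[-4.889, -1.751]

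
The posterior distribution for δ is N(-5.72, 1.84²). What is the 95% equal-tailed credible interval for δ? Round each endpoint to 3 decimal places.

The posterior is symmetric, so the 95% equal-tailed interval is δ = -5.72 ± z·1.84 with z = 1.960.
Half-width: 1.960 × 1.84 = 3.606.
-5.72 − 3.606 = -9.326; -5.72 + 3.606 = -2.114.

[-9.326, -2.114]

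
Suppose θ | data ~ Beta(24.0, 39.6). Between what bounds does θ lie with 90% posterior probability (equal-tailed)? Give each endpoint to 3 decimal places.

Posterior: Beta(24.0, 39.6).
Equal-tailed 90% interval: the 0.05 and 0.95 quantiles of Beta(24.0, 39.6).
Posterior mean ≈ 0.377, SD ≈ 0.060; a Normal approximation gives roughly [0.278, 0.477].
Exact: F⁻¹(0.05) = 0.280; F⁻¹(0.95) = 0.479.

[0.280, 0.479]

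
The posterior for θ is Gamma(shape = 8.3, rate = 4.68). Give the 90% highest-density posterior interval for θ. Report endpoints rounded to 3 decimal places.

The posterior is unimodal and skewed, so the HPD interval has equal density at both endpoints and is the shortest 90% interval.
Solving f(0.786) = f(2.727) with F(2.727) − F(0.786) = 0.90 gives [0.786, 2.727].
For comparison, the equal-tailed interval is [0.896, 2.892]; the HPD is narrower and shifted toward the mode.

[0.786, 2.727]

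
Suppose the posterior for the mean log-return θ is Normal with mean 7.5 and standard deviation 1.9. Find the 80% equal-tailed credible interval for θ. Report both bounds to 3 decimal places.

[5.065, 9.935]

The posterior is symmetric, so the 80% equal-tailed interval is θ = 7.5 ± z·1.9 with z = 1.282.
Half-width: 1.282 × 1.9 = 2.435.
7.5 − 2.435 = 5.065; 7.5 + 2.435 = 9.935.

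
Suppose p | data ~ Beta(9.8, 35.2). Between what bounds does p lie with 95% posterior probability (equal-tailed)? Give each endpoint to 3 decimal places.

Posterior: Beta(9.8, 35.2).
Equal-tailed 95% interval: the 0.025 and 0.975 quantiles of Beta(9.8, 35.2).
Posterior mean ≈ 0.218, SD ≈ 0.061; a Normal approximation gives roughly [0.099, 0.337].
Exact: F⁻¹(0.025) = 0.111; F⁻¹(0.975) = 0.348.

[0.111, 0.348]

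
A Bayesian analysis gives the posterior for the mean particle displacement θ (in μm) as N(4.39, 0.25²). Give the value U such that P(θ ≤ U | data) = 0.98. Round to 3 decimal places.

4.903

Need U with P(θ ≤ U) = 0.98: U = 4.39 + z_{0.02}·0.25.
z = 2.054; U = 4.39 + 2.054 × 0.25 = 4.903.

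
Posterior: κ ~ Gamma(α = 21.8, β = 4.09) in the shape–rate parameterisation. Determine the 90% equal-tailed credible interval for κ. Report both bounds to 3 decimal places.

Posterior: Gamma(shape 21.8, rate 4.09).
Equal-tailed 90% interval: Gamma(21.8, 4.09) quantiles at 0.05 and 0.95.
Posterior mean ≈ 5.330, SD ≈ 1.142; a Normal approximation gives roughly [3.452, 7.208].
Exact: lower = 3.601; upper = 7.336.

[3.601, 7.336]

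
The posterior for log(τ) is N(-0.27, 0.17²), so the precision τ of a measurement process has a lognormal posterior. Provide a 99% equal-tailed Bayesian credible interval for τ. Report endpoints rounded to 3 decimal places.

[0.493, 1.183]

On the log scale the 99% interval is -0.27 ± 2.576 × 0.17 = [-0.7079, 0.1679].
Exponentiate: [e^-0.7079, e^0.1679] = [0.493, 1.183].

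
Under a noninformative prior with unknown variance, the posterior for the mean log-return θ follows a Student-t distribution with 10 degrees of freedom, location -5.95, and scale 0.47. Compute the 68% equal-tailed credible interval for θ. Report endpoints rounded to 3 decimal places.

The t_10 distribution is symmetric; the 68% interval is -5.95 ± t·0.47 with t_{0.84,10} = 1.046.
Half-width: 1.046 × 0.47 = 0.492.
-5.95 − 0.492 = -6.442; -5.95 + 0.492 = -5.458.

[-6.442, -5.458]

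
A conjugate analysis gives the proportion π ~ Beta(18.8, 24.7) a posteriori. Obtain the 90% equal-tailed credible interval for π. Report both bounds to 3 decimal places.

[0.312, 0.556]

Posterior: Beta(18.8, 24.7).
Equal-tailed 90% interval: the 0.05 and 0.95 quantiles of Beta(18.8, 24.7).
Posterior mean ≈ 0.432, SD ≈ 0.074; a Normal approximation gives roughly [0.310, 0.554].
Exact: F⁻¹(0.05) = 0.312; F⁻¹(0.95) = 0.556.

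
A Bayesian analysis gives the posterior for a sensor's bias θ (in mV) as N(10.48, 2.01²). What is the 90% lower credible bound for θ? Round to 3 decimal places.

Need L with P(θ ≥ L) = 0.90: L = 10.48 − z_{0.1}·2.01.
z = 1.282; L = 10.48 − 1.282 × 2.01 = 7.904.

7.904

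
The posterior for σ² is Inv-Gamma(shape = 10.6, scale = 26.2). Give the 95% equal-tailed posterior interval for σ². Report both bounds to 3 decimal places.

[1.466, 5.028]

Inverse-Gamma(10.6, 26.2) quantiles: F⁻¹(0.025) and F⁻¹(0.975).
Equivalently, 1/σ² ~ Gamma(10.6, rate = 26.2); invert its 0.975 and 0.025 quantiles.
Posterior mean ≈ 2.729, SD ≈ 0.931; a Normal approximation gives roughly [0.905, 4.553].
Exact: lower = 1.466; upper = 5.028.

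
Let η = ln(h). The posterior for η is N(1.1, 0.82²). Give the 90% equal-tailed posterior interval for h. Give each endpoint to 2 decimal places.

[0.78, 11.57]

On the log scale the 90% interval is 1.1 ± 1.645 × 0.82 = [-0.2488, 2.4488].
Exponentiate: [e^-0.2488, e^2.4488] = [0.78, 11.57].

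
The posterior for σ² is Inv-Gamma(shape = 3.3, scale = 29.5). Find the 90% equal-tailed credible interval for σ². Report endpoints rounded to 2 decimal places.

Inverse-Gamma(3.3, 29.5) quantiles: F⁻¹(0.05) and F⁻¹(0.95).
Equivalently, 1/σ² ~ Gamma(3.3, rate = 29.5); invert its 0.95 and 0.05 quantiles.
Posterior mean ≈ 12.83, SD ≈ 11.25; a Normal approximation gives roughly [-5.68, 31.33].
Exact: lower = 4.38; upper = 30.25.

[4.38, 30.25]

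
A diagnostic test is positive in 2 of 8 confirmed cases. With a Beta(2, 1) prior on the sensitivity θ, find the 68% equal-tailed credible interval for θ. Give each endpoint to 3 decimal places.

[0.221, 0.507]

Posterior: Beta(2+2, 1+6) = Beta(4, 7).
Equal-tailed 68% interval: the 0.16 and 0.84 quantiles of Beta(4, 7).
Posterior mean ≈ 0.364, SD ≈ 0.139; a Normal approximation gives roughly [0.226, 0.502].
Exact: F⁻¹(0.16) = 0.221; F⁻¹(0.84) = 0.507.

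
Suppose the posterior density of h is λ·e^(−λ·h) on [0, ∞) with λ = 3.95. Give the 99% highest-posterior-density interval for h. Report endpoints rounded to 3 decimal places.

The exponential density is strictly decreasing on [0, ∞), so the HPD interval is anchored at 0: [0, q] with P(h ≤ q) = 0.99.
q = −ln(1 − 0.99) / 3.95 = 4.6052 / 3.95 = 1.166.

[0.000, 1.166]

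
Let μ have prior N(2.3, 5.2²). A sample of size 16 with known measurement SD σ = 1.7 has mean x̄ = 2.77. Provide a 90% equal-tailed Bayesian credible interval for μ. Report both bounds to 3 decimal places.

Posterior precision = 1/5.2² + 16/1.7² = 0.0370 + 5.5363 = 5.5733, so posterior SD = 0.4236.
Posterior mean = (2.3/5.2² + 16·2.77/1.7²) / 5.5733 = 2.7669.
Interval: 2.7669 ± 1.645 × 0.4236 → [2.070, 3.464].

[2.070, 3.464]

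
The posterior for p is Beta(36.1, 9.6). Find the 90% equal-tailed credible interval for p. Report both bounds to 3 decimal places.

Posterior: Beta(36.1, 9.6).
Equal-tailed 90% interval: the 0.05 and 0.95 quantiles of Beta(36.1, 9.6).
Posterior mean ≈ 0.790, SD ≈ 0.060; a Normal approximation gives roughly [0.692, 0.888].
Exact: F⁻¹(0.05) = 0.685; F⁻¹(0.95) = 0.880.

[0.685, 0.880]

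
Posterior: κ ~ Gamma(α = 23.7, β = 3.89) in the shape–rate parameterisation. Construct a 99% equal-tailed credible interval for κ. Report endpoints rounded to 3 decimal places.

Posterior: Gamma(shape 23.7, rate 3.89).
Equal-tailed 99% interval: Gamma(23.7, 3.89) quantiles at 0.005 and 0.995.
Posterior mean ≈ 6.093, SD ≈ 1.251; a Normal approximation gives roughly [2.869, 9.316].
Exact: lower = 3.351; upper = 9.796.

[3.351, 9.796]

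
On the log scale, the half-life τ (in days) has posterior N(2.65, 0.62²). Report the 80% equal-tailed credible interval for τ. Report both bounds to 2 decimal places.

On the log scale the 80% interval is 2.65 ± 1.282 × 0.62 = [1.8554, 3.4446].
Exponentiate: [e^1.8554, e^3.4446] = [6.39, 31.33].

[6.39, 31.33]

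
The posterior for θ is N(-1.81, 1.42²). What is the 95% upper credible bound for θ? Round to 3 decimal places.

Need U with P(θ ≤ U) = 0.95: U = -1.81 + z_{0.05}·1.42.
z = 1.645; U = -1.81 + 1.645 × 1.42 = 0.526.

0.526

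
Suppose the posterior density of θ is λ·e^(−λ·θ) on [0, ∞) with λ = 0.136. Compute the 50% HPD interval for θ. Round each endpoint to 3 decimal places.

The exponential density is strictly decreasing on [0, ∞), so the HPD interval is anchored at 0: [0, q] with P(θ ≤ q) = 0.50.
q = −ln(1 − 0.50) / 0.136 = 0.6931 / 0.136 = 5.097.

[0.000, 5.097]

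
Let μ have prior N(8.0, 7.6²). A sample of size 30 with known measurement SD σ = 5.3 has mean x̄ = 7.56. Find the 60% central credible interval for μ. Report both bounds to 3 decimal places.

[6.759, 8.375]

Posterior precision = 1/7.6² + 30/5.3² = 0.0173 + 1.0680 = 1.0853, so posterior SD = 0.9599.
Posterior mean = (8.0/7.6² + 30·7.56/5.3²) / 1.0853 = 7.5670.
Interval: 7.5670 ± 0.842 × 0.9599 → [6.759, 8.375].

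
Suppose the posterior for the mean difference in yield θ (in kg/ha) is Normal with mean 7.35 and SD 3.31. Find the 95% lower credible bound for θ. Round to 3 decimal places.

Need L with P(θ ≥ L) = 0.95: L = 7.35 − z_{0.05}·3.31.
z = 1.645; L = 7.35 − 1.645 × 3.31 = 1.906.

1.906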